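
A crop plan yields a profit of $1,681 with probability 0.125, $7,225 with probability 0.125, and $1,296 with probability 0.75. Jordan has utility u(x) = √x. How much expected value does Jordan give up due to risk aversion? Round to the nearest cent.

E[u] = 0.125·√1681 + 0.125·√7225 + 0.75·√1296 = 0.125·41 + 0.125·85 + 0.75·36 = 42.75
CE = (42.75)² = 1827.5625
Risk premium = EV − CE = 2085.25 − 1827.5625 = 257.6875

$257.69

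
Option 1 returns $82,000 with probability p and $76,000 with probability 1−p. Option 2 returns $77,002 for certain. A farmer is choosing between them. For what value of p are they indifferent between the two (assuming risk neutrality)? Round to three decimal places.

p = 0.167

p·82000 + (1−p)·76000 = 77002
6000p + 76000 = 77002
p = (77002 − 76000) / 6000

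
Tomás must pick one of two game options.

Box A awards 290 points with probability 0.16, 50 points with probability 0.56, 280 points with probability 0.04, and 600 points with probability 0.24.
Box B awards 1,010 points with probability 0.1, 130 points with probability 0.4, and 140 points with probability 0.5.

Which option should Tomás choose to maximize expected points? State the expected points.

Box A (229.6 points)

Box A = 0.16 × 290 + 0.56 × 50 + 0.04 × 280 + 0.24 × 600 = 46.4 + 28 + 11.2 + 144 = 229.6
Box B = 0.1 × 1010 + 0.4 × 130 + 0.5 × 140 = 101 + 52 + 70 = 223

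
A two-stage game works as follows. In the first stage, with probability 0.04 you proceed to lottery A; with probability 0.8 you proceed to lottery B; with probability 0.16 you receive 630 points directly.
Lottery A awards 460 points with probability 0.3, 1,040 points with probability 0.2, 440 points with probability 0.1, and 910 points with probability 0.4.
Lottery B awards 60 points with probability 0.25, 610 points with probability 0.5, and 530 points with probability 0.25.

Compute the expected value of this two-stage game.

492.96 points

EV(A) = 0.3 × 460 + 0.2 × 1040 + 0.1 × 440 + 0.4 × 910 = 138 + 208 + 44 + 364 = 754
EV(B) = 0.25 × 60 + 0.5 × 610 + 0.25 × 530 = 15 + 305 + 132.5 = 452.5
Branch C: 630 (certain)
Overall = 0.04 × 754 + 0.8 × 452.5 + 0.16 × 630 = 30.16 + 362 + 100.8 = 492.96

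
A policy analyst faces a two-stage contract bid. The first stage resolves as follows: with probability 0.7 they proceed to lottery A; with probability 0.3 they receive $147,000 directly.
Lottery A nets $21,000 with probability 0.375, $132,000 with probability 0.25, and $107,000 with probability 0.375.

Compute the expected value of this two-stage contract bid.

EV(A) = 0.375 × 21000 + 0.25 × 132000 + 0.375 × 107000 = 7875 + 33000 + 40125 = 81000
Branch B: 147000 (certain)
Overall = 0.7 × 81000 + 0.3 × 147000 = 56700 + 44100 = 100800

$100,800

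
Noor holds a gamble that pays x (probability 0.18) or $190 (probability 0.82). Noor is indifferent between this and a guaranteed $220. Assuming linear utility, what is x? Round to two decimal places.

0.18·x + 0.82·190 = 220
0.18·x = 220 − 155.8 = 64.2
x = 64.2 / 0.18 = 356.6667

x = $356.67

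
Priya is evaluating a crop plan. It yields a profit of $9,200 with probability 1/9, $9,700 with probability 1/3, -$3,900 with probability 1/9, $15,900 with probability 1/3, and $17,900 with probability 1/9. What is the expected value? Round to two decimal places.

$11,111.11

EV = 1/9 × 9200 + 1/3 × 9700 + 1/9 × (-3900) + 1/3 × 15900 + 1/9 × 17900 = 1022.2222 + 3233.3333 − 433.3333 + 5300 + 1988.8889 = 11111.1111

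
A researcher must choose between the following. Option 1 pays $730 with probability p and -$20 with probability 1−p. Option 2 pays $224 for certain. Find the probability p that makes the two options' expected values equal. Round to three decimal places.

p·730 + (1−p)·(-20) = 224
750p − 20 = 224
p = (224 + 20) / 750

p = 0.325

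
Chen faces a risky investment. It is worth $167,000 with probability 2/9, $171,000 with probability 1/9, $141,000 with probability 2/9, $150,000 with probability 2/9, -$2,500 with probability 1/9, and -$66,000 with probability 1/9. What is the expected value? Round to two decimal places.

EV = 2/9 × 167000 + 1/9 × 171000 + 2/9 × 141000 + 2/9 × 150000 + 1/9 × (-2500) + 1/9 × (-66000) = 37111.1111 + 19000 + 31333.3333 + 33333.3333 − 277.7778 − 7333.3333 = 113166.6667

$113,166.67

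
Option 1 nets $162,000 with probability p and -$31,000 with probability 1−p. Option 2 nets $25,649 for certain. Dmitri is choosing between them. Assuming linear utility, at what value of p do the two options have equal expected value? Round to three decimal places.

p = 0.294

p·162000 + (1−p)·(-31000) = 25649
193000p − 31000 = 25649
p = (25649 + 31000) / 193000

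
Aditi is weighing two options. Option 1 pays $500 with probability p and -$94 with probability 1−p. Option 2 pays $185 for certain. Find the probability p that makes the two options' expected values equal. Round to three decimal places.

p = 0.470

p·500 + (1−p)·(-94) = 185
594p − 94 = 185
p = (185 + 94) / 594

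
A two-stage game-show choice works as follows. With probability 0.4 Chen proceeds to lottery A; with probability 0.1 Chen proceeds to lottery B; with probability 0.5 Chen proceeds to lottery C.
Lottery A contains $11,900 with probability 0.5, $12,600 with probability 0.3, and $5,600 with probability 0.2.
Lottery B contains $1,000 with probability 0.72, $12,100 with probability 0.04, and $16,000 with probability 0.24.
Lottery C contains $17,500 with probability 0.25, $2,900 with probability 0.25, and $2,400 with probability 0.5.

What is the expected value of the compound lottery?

$7,994.40

EV(A) = 0.5 × 11900 + 0.3 × 12600 + 0.2 × 5600 = 5950 + 3780 + 1120 = 10850
EV(B) = 0.72 × 1000 + 0.04 × 12100 + 0.24 × 16000 = 720 + 484 + 3840 = 5044
EV(C) = 0.25 × 17500 + 0.25 × 2900 + 0.5 × 2400 = 4375 + 725 + 1200 = 6300
Overall = 0.4 × 10850 + 0.1 × 5044 + 0.5 × 6300 = 4340 + 504.4 + 3150 = 7994.4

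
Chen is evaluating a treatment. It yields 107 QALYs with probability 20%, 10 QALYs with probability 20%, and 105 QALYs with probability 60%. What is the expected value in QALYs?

86.4 QALYs

EV = 0.2 × 107 + 0.2 × 10 + 0.6 × 105 = 21.4 + 2 + 63 = 86.4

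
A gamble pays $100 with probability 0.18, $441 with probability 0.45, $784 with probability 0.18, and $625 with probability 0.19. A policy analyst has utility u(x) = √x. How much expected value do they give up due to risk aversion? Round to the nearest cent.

E[u] = 0.18·√100 + 0.45·√441 + 0.18·√784 + 0.19·√625 = 0.18·10 + 0.45·21 + 0.18·28 + 0.19·25 = 21.04
CE = (21.04)² = 442.6816
Risk premium = EV − CE = 476.32 − 442.6816 = 33.6384

$33.64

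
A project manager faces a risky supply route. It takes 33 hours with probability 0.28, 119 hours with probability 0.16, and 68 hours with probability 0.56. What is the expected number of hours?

EV = 0.28 × 33 + 0.16 × 119 + 0.56 × 68 = 9.24 + 19.04 + 38.08 = 66.36

66.36 hours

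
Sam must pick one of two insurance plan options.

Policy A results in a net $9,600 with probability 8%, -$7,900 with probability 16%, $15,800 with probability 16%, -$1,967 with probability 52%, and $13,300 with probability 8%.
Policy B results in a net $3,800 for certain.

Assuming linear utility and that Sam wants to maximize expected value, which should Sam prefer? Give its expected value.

Policy A = 0.08 × 9600 + 0.16 × (-7900) + 0.16 × 15800 + 0.52 × (-1967) + 0.08 × 13300 = 768 − 1264 + 2528 − 1022.84 + 1064 = 2073.16
Policy B: 3800 (certain)

Policy B ($3,800)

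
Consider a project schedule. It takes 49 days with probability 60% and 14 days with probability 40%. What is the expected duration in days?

35 days

EV = 0.6 × 49 + 0.4 × 14 = 29.4 + 5.6 = 35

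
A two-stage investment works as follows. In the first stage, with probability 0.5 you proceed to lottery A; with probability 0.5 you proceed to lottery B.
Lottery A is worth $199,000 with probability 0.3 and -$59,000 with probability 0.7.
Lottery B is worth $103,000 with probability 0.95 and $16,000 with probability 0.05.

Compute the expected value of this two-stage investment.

EV(A) = 0.3 × 199000 + 0.7 × (-59000) = 59700 − 41300 = 18400
EV(B) = 0.95 × 103000 + 0.05 × 16000 = 97850 + 800 = 98650
Overall = 0.5 × 18400 + 0.5 × 98650 = 9200 + 49325 = 58525

$58,525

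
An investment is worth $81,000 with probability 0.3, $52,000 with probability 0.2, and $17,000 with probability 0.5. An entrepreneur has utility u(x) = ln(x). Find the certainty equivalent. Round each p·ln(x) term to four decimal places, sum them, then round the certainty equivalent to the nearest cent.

E[u] = 0.3·ln(81000) + 0.2·ln(52000) + 0.5·ln(17000) = 3.3907 + 2.1718 + 4.8705 = 10.4330
CE = e^10.4330 ≈ 33962.08

$33,962.08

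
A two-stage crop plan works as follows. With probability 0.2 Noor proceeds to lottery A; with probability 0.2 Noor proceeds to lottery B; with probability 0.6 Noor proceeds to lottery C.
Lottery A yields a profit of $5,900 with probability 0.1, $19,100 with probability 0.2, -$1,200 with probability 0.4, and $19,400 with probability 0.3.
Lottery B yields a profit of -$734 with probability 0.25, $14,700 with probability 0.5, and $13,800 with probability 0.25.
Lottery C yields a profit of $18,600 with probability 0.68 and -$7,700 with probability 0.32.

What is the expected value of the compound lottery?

$10,183.70

EV(A) = 0.1 × 5900 + 0.2 × 19100 + 0.4 × (-1200) + 0.3 × 19400 = 590 + 3820 − 480 + 5820 = 9750
EV(B) = 0.25 × (-734) + 0.5 × 14700 + 0.25 × 13800 = -183.5 + 7350 + 3450 = 10616.5
EV(C) = 0.68 × 18600 + 0.32 × (-7700) = 12648 − 2464 = 10184
Overall = 0.2 × 9750 + 0.2 × 10616.5 + 0.6 × 10184 = 1950 + 2123.3 + 6110.4 = 10183.7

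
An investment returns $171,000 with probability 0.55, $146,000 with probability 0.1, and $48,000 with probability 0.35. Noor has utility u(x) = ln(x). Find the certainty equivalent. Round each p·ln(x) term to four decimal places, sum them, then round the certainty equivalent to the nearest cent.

$107,893.51

E[u] = 0.55·ln(171000) + 0.1·ln(146000) + 0.35·ln(48000) = 6.6272 + 1.1891 + 3.7726 = 11.5889
CE = e^11.5889 ≈ 107893.51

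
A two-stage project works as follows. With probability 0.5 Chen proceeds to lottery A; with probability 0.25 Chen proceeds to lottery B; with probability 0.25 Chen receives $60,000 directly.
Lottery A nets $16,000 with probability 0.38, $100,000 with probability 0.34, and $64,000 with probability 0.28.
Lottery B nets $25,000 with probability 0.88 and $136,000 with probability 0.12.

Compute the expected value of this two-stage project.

EV(A) = 0.38 × 16000 + 0.34 × 100000 + 0.28 × 64000 = 6080 + 34000 + 17920 = 58000
EV(B) = 0.88 × 25000 + 0.12 × 136000 = 22000 + 16320 = 38320
Branch C: 60000 (certain)
Overall = 0.5 × 58000 + 0.25 × 38320 + 0.25 × 60000 = 29000 + 9580 + 15000 = 53580

$53,580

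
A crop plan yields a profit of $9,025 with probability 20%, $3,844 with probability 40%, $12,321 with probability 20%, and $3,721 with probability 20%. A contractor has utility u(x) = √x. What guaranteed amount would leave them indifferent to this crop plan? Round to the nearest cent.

$6,115.24

E[u] = 0.2·√9025 + 0.4·√3844 + 0.2·√12321 + 0.2·√3721 = 0.2·95 + 0.4·62 + 0.2·111 + 0.2·61 = 78.2
CE = (78.2)² = 6115.24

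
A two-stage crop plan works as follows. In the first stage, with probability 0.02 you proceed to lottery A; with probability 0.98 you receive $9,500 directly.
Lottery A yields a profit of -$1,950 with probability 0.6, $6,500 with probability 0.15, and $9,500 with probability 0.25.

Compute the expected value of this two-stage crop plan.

EV(A) = 0.6 × (-1950) + 0.15 × 6500 + 0.25 × 9500 = -1170 + 975 + 2375 = 2180
Branch B: 9500 (certain)
Overall = 0.02 × 2180 + 0.98 × 9500 = 43.6 + 9310 = 9353.6

$9,353.60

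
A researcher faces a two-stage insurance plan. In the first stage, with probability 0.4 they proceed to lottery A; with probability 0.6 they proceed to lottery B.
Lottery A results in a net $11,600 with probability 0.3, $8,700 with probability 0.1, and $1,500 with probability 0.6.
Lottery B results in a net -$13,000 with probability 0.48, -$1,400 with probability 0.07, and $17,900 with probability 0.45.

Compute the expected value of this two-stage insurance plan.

EV(A) = 0.3 × 11600 + 0.1 × 8700 + 0.6 × 1500 = 3480 + 870 + 900 = 5250
EV(B) = 0.48 × (-13000) + 0.07 × (-1400) + 0.45 × 17900 = -6240 − 98 + 8055 = 1717
Overall = 0.4 × 5250 + 0.6 × 1717 = 2100 + 1030.2 = 3130.2

$3,130.20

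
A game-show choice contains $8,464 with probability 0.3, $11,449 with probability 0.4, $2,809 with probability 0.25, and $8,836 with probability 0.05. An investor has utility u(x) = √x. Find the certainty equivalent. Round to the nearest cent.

E[u] = 0.3·√8464 + 0.4·√11449 + 0.25·√2809 + 0.05·√8836 = 0.3·92 + 0.4·107 + 0.25·53 + 0.05·94 = 88.35
CE = (88.35)² = 7805.7225

$7,805.72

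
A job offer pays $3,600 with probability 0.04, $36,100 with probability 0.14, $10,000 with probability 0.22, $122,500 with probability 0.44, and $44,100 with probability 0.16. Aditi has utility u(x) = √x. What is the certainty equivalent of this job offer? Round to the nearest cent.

E[u] = 0.04·√3600 + 0.14·√36100 + 0.22·√10000 + 0.44·√122500 + 0.16·√44100 = 0.04·60 + 0.14·190 + 0.22·100 + 0.44·350 + 0.16·210 = 238.6
CE = (238.6)² = 56929.96

$56,929.96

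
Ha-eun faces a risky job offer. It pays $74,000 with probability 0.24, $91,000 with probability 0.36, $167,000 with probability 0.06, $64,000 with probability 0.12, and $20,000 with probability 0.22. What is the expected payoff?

$72,620

EV = 0.24 × 74000 + 0.36 × 91000 + 0.06 × 167000 + 0.12 × 64000 + 0.22 × 20000 = 17760 + 32760 + 10020 + 7680 + 4400 = 72620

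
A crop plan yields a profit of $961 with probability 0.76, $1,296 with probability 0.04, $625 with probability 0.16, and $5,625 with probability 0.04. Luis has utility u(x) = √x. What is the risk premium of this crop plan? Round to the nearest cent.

E[u] = 0.76·√961 + 0.04·√1296 + 0.16·√625 + 0.04·√5625 = 0.76·31 + 0.04·36 + 0.16·25 + 0.04·75 = 32
CE = (32)² = 1024
Risk premium = EV − CE = 1107.2 − 1024 = 83.2

$83.20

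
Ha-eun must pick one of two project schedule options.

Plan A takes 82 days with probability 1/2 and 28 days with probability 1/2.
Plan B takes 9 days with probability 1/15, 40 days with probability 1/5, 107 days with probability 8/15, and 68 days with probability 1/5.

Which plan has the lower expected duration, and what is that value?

Plan A = 1/2 × 82 + 1/2 × 28 = 41 + 14 = 55
Plan B = 1/15 × 9 + 1/5 × 40 + 8/15 × 107 + 1/5 × 68 = 0.6 + 8 + 57.0667 + 13.6 = 79.2667

Plan A (55 days)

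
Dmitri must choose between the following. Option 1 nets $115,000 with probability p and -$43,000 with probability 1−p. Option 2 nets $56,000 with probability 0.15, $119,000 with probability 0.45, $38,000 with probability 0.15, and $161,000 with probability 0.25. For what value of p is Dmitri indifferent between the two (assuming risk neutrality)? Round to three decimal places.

p = 0.955

EV(Option 2) = 0.15 × 56000 + 0.45 × 119000 + 0.15 × 38000 + 0.25 × 161000 = 8400 + 53550 + 5700 + 40250 = 107900
p·115000 + (1−p)·(-43000) = 107900
158000p − 43000 = 107900
p = (107900 + 43000) / 158000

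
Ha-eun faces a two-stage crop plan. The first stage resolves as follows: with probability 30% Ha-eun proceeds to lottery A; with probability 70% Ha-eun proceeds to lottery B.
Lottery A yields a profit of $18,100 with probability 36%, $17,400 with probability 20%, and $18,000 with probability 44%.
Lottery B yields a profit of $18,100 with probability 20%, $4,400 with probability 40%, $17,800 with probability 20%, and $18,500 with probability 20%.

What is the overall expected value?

EV(A) = 0.36 × 18100 + 0.2 × 17400 + 0.44 × 18000 = 6516 + 3480 + 7920 = 17916
EV(B) = 0.2 × 18100 + 0.4 × 4400 + 0.2 × 17800 + 0.2 × 18500 = 3620 + 1760 + 3560 + 3700 = 12640
Overall = 0.3 × 17916 + 0.7 × 12640 = 5374.8 + 8848 = 14222.8

$14,222.80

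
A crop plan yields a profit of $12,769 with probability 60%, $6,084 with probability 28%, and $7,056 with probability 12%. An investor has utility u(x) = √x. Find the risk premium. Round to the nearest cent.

$267.56

E[u] = 0.6·√12769 + 0.28·√6084 + 0.12·√7056 = 0.6·113 + 0.28·78 + 0.12·84 = 99.72
CE = (99.72)² = 9944.0784
Risk premium = EV − CE = 10211.64 − 9944.0784 = 267.5616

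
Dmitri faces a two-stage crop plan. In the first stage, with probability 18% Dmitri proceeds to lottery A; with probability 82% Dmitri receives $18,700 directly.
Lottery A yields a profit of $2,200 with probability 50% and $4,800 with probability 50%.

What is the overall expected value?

$15,964

EV(A) = 0.5 × 2200 + 0.5 × 4800 = 1100 + 2400 = 3500
Branch B: 18700 (certain)
Overall = 0.18 × 3500 + 0.82 × 18700 = 630 + 15334 = 15964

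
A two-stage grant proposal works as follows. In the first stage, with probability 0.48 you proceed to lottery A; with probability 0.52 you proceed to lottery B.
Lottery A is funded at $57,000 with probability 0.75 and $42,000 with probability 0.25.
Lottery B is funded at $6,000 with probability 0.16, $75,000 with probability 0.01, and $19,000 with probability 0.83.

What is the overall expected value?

$34,649.60

EV(A) = 0.75 × 57000 + 0.25 × 42000 = 42750 + 10500 = 53250
EV(B) = 0.16 × 6000 + 0.01 × 75000 + 0.83 × 19000 = 960 + 750 + 15770 = 17480
Overall = 0.48 × 53250 + 0.52 × 17480 = 25560 + 9089.6 = 34649.6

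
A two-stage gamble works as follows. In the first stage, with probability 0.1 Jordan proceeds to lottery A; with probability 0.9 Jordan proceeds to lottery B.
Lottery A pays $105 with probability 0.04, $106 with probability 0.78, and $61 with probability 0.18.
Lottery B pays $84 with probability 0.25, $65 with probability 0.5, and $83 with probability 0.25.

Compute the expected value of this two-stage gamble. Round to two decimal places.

$76.61

EV(A) = 0.04 × 105 + 0.78 × 106 + 0.18 × 61 = 4.2 + 82.68 + 10.98 = 97.86
EV(B) = 0.25 × 84 + 0.5 × 65 + 0.25 × 83 = 21 + 32.5 + 20.75 = 74.25
Overall = 0.1 × 97.86 + 0.9 × 74.25 = 9.786 + 66.825 = 76.611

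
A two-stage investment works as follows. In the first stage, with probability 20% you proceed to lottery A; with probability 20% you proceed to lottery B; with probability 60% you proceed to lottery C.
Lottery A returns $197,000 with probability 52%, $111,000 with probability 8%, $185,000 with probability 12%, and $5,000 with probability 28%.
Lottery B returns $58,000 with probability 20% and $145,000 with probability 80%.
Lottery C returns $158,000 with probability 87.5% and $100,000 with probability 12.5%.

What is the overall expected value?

EV(A) = 0.52 × 197000 + 0.08 × 111000 + 0.12 × 185000 + 0.28 × 5000 = 102440 + 8880 + 22200 + 1400 = 134920
EV(B) = 0.2 × 58000 + 0.8 × 145000 = 11600 + 116000 = 127600
EV(C) = 0.875 × 158000 + 0.125 × 100000 = 138250 + 12500 = 150750
Overall = 0.2 × 134920 + 0.2 × 127600 + 0.6 × 150750 = 26984 + 25520 + 90450 = 142954

$142,954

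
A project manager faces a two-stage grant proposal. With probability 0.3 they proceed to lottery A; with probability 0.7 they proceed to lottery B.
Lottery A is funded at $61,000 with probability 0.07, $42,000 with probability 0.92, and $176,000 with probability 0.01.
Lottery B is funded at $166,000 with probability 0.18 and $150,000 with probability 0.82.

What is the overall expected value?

$120,417

EV(A) = 0.07 × 61000 + 0.92 × 42000 + 0.01 × 176000 = 4270 + 38640 + 1760 = 44670
EV(B) = 0.18 × 166000 + 0.82 × 150000 = 29880 + 123000 = 152880
Overall = 0.3 × 44670 + 0.7 × 152880 = 13401 + 107016 = 120417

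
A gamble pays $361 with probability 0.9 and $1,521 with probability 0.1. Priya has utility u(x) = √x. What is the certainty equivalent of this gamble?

E[u] = 0.9·√361 + 0.1·√1521 = 0.9·19 + 0.1·39 = 21
CE = (21)² = 441

$441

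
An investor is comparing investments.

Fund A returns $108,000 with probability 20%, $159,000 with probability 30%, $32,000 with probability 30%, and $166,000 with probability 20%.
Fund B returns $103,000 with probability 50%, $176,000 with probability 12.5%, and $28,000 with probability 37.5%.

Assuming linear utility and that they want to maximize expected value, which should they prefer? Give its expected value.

Fund A ($112,100)

Fund A = 0.2 × 108000 + 0.3 × 159000 + 0.3 × 32000 + 0.2 × 166000 = 21600 + 47700 + 9600 + 33200 = 112100
Fund B = 0.5 × 103000 + 0.125 × 176000 + 0.375 × 28000 = 51500 + 22000 + 10500 = 84000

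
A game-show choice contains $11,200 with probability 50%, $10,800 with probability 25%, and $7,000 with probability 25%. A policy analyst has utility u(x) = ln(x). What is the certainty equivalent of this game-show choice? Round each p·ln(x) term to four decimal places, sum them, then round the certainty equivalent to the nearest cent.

E[u] = 0.5·ln(11200) + 0.25·ln(10800) + 0.25·ln(7000) = 4.6618 + 2.3218 + 2.2134 = 9.1970
CE = e^9.1970 ≈ 9867.48

$9,867.48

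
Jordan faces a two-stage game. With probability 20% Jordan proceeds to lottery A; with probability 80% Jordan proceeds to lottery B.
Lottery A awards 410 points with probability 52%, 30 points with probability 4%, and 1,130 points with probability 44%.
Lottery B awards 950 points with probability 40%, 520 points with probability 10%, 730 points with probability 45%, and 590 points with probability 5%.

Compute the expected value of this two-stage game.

EV(A) = 0.52 × 410 + 0.04 × 30 + 0.44 × 1130 = 213.2 + 1.2 + 497.2 = 711.6
EV(B) = 0.4 × 950 + 0.1 × 520 + 0.45 × 730 + 0.05 × 590 = 380 + 52 + 328.5 + 29.5 = 790
Overall = 0.2 × 711.6 + 0.8 × 790 = 142.32 + 632 = 774.32

774.32 points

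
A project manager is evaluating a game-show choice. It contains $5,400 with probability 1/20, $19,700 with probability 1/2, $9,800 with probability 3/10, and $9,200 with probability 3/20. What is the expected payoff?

EV = 1/20 × 5400 + 1/2 × 19700 + 3/10 × 9800 + 3/20 × 9200 = 270 + 9850 + 2940 + 1380 = 14440

$14,440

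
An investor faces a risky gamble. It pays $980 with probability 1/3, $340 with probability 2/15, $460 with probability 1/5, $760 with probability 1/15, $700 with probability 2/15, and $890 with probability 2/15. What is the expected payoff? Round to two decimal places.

EV = 1/3 × 980 + 2/15 × 340 + 1/5 × 460 + 1/15 × 760 + 2/15 × 700 + 2/15 × 890 = 326.6667 + 45.3333 + 92 + 50.6667 + 93.3333 + 118.6667 = 726.6667

$726.67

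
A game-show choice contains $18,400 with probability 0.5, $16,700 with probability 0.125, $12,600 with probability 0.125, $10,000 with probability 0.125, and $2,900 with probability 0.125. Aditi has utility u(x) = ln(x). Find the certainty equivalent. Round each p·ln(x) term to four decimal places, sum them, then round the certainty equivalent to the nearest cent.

$12,754.00

E[u] = 0.5·ln(18400) + 0.125·ln(16700) + 0.125·ln(12600) + 0.125·ln(10000) + 0.125·ln(2900) = 4.9101 + 1.2154 + 1.1802 + 1.1513 + 0.9966 = 9.4536
CE = e^9.4536 ≈ 12754.00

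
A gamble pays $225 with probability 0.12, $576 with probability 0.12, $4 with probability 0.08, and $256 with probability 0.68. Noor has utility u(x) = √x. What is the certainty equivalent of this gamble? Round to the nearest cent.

E[u] = 0.12·√225 + 0.12·√576 + 0.08·√4 + 0.68·√256 = 0.12·15 + 0.12·24 + 0.08·2 + 0.68·16 = 15.72
CE = (15.72)² = 247.1184

$247.12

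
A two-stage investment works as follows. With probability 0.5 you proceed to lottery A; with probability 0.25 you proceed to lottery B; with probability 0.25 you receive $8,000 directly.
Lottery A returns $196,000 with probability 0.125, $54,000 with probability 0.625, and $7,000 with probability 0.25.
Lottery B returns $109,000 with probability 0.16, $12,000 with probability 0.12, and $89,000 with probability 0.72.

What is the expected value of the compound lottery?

EV(A) = 0.125 × 196000 + 0.625 × 54000 + 0.25 × 7000 = 24500 + 33750 + 1750 = 60000
EV(B) = 0.16 × 109000 + 0.12 × 12000 + 0.72 × 89000 = 17440 + 1440 + 64080 = 82960
Branch C: 8000 (certain)
Overall = 0.5 × 60000 + 0.25 × 82960 + 0.25 × 8000 = 30000 + 20740 + 2000 = 52740

$52,740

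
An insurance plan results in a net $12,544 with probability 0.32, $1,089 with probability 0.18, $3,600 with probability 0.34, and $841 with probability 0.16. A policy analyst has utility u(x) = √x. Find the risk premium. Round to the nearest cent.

$1,103.75

E[u] = 0.32·√12544 + 0.18·√1089 + 0.34·√3600 + 0.16·√841 = 0.32·112 + 0.18·33 + 0.34·60 + 0.16·29 = 66.82
CE = (66.82)² = 4464.9124
Risk premium = EV − CE = 5568.66 − 4464.9124 = 1103.7476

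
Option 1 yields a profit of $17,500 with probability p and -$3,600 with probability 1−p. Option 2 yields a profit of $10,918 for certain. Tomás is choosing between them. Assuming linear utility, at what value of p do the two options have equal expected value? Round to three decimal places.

p = 0.688

p·17500 + (1−p)·(-3600) = 10918
21100p − 3600 = 10918
p = (10918 + 3600) / 21100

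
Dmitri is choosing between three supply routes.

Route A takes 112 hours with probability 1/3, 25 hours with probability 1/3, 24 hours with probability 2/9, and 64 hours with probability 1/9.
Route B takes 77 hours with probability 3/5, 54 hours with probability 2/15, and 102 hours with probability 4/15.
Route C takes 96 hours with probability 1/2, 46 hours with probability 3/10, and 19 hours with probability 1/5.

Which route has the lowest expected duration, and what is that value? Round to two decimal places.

Route A = 1/3 × 112 + 1/3 × 25 + 2/9 × 24 + 1/9 × 64 = 37.3333 + 8.3333 + 5.3333 + 7.1111 = 58.1111
Route B = 3/5 × 77 + 2/15 × 54 + 4/15 × 102 = 46.2 + 7.2 + 27.2 = 80.6
Route C = 1/2 × 96 + 3/10 × 46 + 1/5 × 19 = 48 + 13.8 + 3.8 = 65.6

Route A (58.11 hours)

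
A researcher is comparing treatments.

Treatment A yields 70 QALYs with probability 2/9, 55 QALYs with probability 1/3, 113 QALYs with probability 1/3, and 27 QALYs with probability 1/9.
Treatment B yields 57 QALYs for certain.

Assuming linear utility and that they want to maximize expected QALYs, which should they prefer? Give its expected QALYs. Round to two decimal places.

Treatment A (74.56 QALYs)

Treatment A = 2/9 × 70 + 1/3 × 55 + 1/3 × 113 + 1/9 × 27 = 15.5556 + 18.3333 + 37.6667 + 3 = 74.5556
Treatment B: 57 (certain)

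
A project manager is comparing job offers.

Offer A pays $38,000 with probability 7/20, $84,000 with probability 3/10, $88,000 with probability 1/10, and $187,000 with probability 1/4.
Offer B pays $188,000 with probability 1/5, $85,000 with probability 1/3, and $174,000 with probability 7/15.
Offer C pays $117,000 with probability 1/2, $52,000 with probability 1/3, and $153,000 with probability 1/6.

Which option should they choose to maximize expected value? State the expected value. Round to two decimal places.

Offer A = 7/20 × 38000 + 3/10 × 84000 + 1/10 × 88000 + 1/4 × 187000 = 13300 + 25200 + 8800 + 46750 = 94050
Offer B = 1/5 × 188000 + 1/3 × 85000 + 7/15 × 174000 = 37600 + 28333.3333 + 81200 = 147133.3333
Offer C = 1/2 × 117000 + 1/3 × 52000 + 1/6 × 153000 = 58500 + 17333.3333 + 25500 = 101333.3333

Offer B ($147,133.33)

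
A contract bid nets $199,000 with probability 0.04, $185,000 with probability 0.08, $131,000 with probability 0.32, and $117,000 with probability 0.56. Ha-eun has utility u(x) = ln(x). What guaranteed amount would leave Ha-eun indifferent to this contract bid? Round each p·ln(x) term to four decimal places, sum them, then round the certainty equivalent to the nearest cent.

E[u] = 0.04·ln(199000) + 0.08·ln(185000) + 0.32·ln(131000) + 0.56·ln(117000) = 0.4880 + 0.9702 + 3.7705 + 6.5352 = 11.7639
CE = e^11.7639 ≈ 128527.74

$128,527.74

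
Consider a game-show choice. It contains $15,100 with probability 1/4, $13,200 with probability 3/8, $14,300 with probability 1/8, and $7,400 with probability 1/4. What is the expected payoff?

$12,362.50

EV = 1/4 × 15100 + 3/8 × 13200 + 1/8 × 14300 + 1/4 × 7400 = 3775 + 4950 + 1787.5 + 1850 = 12362.5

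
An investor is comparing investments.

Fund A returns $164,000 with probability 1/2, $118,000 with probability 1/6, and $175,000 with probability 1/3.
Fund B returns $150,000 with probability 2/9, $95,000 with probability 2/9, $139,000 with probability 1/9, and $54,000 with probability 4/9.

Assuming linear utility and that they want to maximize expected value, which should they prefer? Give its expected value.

Fund A ($160,000)

Fund A = 1/2 × 164000 + 1/6 × 118000 + 1/3 × 175000 = 82000 + 19666.6667 + 58333.3333 = 160000
Fund B = 2/9 × 150000 + 2/9 × 95000 + 1/9 × 139000 + 4/9 × 54000 = 33333.3333 + 21111.1111 + 15444.4444 + 24000 = 93888.8889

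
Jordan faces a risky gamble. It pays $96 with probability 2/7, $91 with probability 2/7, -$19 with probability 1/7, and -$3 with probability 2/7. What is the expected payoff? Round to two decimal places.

EV = 2/7 × 96 + 2/7 × 91 + 1/7 × (-19) + 2/7 × (-3) = 27.4286 + 26 − 2.7143 − 0.8571 = 49.8571

$49.86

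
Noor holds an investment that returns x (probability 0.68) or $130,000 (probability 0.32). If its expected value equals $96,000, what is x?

0.68·x + 0.32·130000 = 96000
0.68·x = 96000 − 41600 = 54400
x = 54400 / 0.68 = 80000

x = $80,000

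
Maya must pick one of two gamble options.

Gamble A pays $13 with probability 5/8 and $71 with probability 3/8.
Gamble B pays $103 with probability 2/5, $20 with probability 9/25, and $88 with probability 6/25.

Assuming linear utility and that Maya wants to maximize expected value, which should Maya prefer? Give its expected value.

Gamble B ($69.52)

Gamble A = 5/8 × 13 + 3/8 × 71 = 8.125 + 26.625 = 34.75
Gamble B = 2/5 × 103 + 9/25 × 20 + 6/25 × 88 = 41.2 + 7.2 + 21.12 = 69.52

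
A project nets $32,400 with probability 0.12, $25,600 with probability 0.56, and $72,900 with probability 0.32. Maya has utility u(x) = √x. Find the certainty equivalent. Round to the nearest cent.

E[u] = 0.12·√32400 + 0.56·√25600 + 0.32·√72900 = 0.12·180 + 0.56·160 + 0.32·270 = 197.6
CE = (197.6)² = 39045.76

$39,045.76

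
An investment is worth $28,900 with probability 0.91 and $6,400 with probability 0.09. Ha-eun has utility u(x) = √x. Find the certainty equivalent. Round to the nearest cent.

$26,211.61

E[u] = 0.91·√28900 + 0.09·√6400 = 0.91·170 + 0.09·80 = 161.9
CE = (161.9)² = 26211.61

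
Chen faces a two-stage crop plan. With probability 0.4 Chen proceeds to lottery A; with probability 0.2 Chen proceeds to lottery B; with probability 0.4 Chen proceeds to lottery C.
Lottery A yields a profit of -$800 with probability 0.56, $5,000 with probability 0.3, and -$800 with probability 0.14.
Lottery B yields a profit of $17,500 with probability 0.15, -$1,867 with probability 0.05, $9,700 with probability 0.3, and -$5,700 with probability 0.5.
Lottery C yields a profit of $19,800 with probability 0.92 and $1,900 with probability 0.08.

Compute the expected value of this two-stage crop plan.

EV(A) = 0.56 × (-800) + 0.3 × 5000 + 0.14 × (-800) = -448 + 1500 − 112 = 940
EV(B) = 0.15 × 17500 + 0.05 × (-1867) + 0.3 × 9700 + 0.5 × (-5700) = 2625 − 93.35 + 2910 − 2850 = 2591.65
EV(C) = 0.92 × 19800 + 0.08 × 1900 = 18216 + 152 = 18368
Overall = 0.4 × 940 + 0.2 × 2591.65 + 0.4 × 18368 = 376 + 518.33 + 7347.2 = 8241.53

$8,241.53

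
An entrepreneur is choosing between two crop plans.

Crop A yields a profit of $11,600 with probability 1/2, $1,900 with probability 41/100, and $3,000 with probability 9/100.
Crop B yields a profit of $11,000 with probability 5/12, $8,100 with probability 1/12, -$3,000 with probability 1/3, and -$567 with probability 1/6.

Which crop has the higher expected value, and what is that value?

Crop A ($6,849)

Crop A = 1/2 × 11600 + 41/100 × 1900 + 9/100 × 3000 = 5800 + 779 + 270 = 6849
Crop B = 5/12 × 11000 + 1/12 × 8100 + 1/3 × (-3000) + 1/6 × (-567) = 4583.3333 + 675 − 1000 − 94.5 = 4163.8333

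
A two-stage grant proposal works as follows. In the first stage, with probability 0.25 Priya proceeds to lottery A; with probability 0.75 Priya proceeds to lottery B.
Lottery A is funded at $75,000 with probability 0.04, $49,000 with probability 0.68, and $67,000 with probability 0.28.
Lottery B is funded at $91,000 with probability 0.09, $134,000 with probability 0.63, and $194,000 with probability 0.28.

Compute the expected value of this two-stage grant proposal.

EV(A) = 0.04 × 75000 + 0.68 × 49000 + 0.28 × 67000 = 3000 + 33320 + 18760 = 55080
EV(B) = 0.09 × 91000 + 0.63 × 134000 + 0.28 × 194000 = 8190 + 84420 + 54320 = 146930
Overall = 0.25 × 55080 + 0.75 × 146930 = 13770 + 110197.5 = 123967.5

$123,967.50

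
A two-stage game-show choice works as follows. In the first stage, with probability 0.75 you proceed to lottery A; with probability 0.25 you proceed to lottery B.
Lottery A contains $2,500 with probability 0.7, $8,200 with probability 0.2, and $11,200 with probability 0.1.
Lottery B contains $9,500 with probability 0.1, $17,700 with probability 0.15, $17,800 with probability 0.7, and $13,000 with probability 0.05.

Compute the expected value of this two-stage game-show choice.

$7,561.25

EV(A) = 0.7 × 2500 + 0.2 × 8200 + 0.1 × 11200 = 1750 + 1640 + 1120 = 4510
EV(B) = 0.1 × 9500 + 0.15 × 17700 + 0.7 × 17800 + 0.05 × 13000 = 950 + 2655 + 12460 + 650 = 16715
Overall = 0.75 × 4510 + 0.25 × 16715 = 3382.5 + 4178.75 = 7561.25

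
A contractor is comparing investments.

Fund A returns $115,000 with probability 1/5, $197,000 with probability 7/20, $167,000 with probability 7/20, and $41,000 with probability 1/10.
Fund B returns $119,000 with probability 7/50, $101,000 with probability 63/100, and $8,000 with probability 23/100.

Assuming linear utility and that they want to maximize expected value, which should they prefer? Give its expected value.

Fund A = 1/5 × 115000 + 7/20 × 197000 + 7/20 × 167000 + 1/10 × 41000 = 23000 + 68950 + 58450 + 4100 = 154500
Fund B = 7/50 × 119000 + 63/100 × 101000 + 23/100 × 8000 = 16660 + 63630 + 1840 = 82130

Fund A ($154,500)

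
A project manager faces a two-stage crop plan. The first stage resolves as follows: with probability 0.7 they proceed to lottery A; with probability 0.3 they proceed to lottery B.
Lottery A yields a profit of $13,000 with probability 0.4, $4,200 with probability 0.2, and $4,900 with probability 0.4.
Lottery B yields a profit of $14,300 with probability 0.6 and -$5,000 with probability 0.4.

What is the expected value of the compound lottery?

$7,574

EV(A) = 0.4 × 13000 + 0.2 × 4200 + 0.4 × 4900 = 5200 + 840 + 1960 = 8000
EV(B) = 0.6 × 14300 + 0.4 × (-5000) = 8580 − 2000 = 6580
Overall = 0.7 × 8000 + 0.3 × 6580 = 5600 + 1974 = 7574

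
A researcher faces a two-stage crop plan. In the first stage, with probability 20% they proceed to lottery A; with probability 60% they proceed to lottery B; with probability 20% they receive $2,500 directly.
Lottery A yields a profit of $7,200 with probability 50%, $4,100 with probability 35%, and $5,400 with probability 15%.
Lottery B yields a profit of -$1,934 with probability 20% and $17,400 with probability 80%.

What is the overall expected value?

$9,788.92

EV(A) = 0.5 × 7200 + 0.35 × 4100 + 0.15 × 5400 = 3600 + 1435 + 810 = 5845
EV(B) = 0.2 × (-1934) + 0.8 × 17400 = -386.8 + 13920 = 13533.2
Branch C: 2500 (certain)
Overall = 0.2 × 5845 + 0.6 × 13533.2 + 0.2 × 2500 = 1169 + 8119.92 + 500 = 9788.92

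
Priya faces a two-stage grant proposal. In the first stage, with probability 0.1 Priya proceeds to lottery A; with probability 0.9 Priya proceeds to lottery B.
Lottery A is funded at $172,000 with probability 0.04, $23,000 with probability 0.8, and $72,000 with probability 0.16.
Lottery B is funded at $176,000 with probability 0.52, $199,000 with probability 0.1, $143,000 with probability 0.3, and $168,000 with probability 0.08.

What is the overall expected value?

$154,664

EV(A) = 0.04 × 172000 + 0.8 × 23000 + 0.16 × 72000 = 6880 + 18400 + 11520 = 36800
EV(B) = 0.52 × 176000 + 0.1 × 199000 + 0.3 × 143000 + 0.08 × 168000 = 91520 + 19900 + 42900 + 13440 = 167760
Overall = 0.1 × 36800 + 0.9 × 167760 = 3680 + 150984 = 154664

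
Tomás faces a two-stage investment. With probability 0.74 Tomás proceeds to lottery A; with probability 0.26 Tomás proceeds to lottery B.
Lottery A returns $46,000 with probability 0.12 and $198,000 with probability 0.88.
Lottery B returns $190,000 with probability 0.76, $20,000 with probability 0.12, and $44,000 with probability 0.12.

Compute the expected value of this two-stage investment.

EV(A) = 0.12 × 46000 + 0.88 × 198000 = 5520 + 174240 = 179760
EV(B) = 0.76 × 190000 + 0.12 × 20000 + 0.12 × 44000 = 144400 + 2400 + 5280 = 152080
Overall = 0.74 × 179760 + 0.26 × 152080 = 133022.4 + 39540.8 = 172563.2

$172,563.20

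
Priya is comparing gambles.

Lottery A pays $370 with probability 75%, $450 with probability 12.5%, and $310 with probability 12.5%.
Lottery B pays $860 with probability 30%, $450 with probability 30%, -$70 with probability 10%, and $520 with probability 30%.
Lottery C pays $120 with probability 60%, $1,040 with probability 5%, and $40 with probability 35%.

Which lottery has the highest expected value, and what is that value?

Lottery B ($542)

Lottery A = 0.75 × 370 + 0.125 × 450 + 0.125 × 310 = 277.5 + 56.25 + 38.75 = 372.5
Lottery B = 0.3 × 860 + 0.3 × 450 + 0.1 × (-70) + 0.3 × 520 = 258 + 135 − 7 + 156 = 542
Lottery C = 0.6 × 120 + 0.05 × 1040 + 0.35 × 40 = 72 + 52 + 14 = 138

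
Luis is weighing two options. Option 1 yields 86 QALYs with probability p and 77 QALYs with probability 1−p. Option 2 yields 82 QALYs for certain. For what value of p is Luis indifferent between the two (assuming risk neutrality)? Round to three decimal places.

p = 0.556

p·86 + (1−p)·77 = 82
9p + 77 = 82
p = (82 − 77) / 9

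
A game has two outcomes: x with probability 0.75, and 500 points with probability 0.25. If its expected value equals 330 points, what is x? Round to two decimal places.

0.75·x + 0.25·500 = 330
0.75·x = 330 − 125 = 205
x = 205 / 0.75 = 273.3333

x = 273.33 points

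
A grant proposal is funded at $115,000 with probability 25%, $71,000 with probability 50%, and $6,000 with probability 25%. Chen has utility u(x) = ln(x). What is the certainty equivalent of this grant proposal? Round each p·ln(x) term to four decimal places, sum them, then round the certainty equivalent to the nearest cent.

$43,187.22

E[u] = 0.25·ln(115000) + 0.5·ln(71000) + 0.25·ln(6000) = 2.9132 + 5.5852 + 2.1749 = 10.6733
CE = e^10.6733 ≈ 43187.22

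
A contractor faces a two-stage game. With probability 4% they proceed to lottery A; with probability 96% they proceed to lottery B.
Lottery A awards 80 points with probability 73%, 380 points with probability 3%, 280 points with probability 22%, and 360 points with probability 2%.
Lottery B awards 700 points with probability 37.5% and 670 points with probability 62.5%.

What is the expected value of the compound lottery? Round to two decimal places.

659.54 points

EV(A) = 0.73 × 80 + 0.03 × 380 + 0.22 × 280 + 0.02 × 360 = 58.4 + 11.4 + 61.6 + 7.2 = 138.6
EV(B) = 0.375 × 700 + 0.625 × 670 = 262.5 + 418.75 = 681.25
Overall = 0.04 × 138.6 + 0.96 × 681.25 = 5.544 + 654 = 659.544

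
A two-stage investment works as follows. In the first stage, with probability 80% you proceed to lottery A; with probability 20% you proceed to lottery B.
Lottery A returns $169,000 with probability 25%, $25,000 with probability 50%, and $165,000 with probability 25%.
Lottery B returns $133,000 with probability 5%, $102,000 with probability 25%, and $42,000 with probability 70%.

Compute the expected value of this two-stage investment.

EV(A) = 0.25 × 169000 + 0.5 × 25000 + 0.25 × 165000 = 42250 + 12500 + 41250 = 96000
EV(B) = 0.05 × 133000 + 0.25 × 102000 + 0.7 × 42000 = 6650 + 25500 + 29400 = 61550
Overall = 0.8 × 96000 + 0.2 × 61550 = 76800 + 12310 = 89110

$89,110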